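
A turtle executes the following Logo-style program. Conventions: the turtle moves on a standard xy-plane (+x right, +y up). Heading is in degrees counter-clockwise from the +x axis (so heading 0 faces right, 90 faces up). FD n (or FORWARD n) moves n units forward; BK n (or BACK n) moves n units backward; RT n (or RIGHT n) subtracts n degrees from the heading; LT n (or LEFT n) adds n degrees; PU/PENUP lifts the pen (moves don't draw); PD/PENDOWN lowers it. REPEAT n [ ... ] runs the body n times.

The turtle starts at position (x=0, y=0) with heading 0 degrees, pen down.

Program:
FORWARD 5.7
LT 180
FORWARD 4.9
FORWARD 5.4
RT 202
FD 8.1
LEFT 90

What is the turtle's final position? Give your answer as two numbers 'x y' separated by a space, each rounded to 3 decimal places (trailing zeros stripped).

Executing turtle program step by step:
Start: pos=(0,0), heading=0, pen down
FD 5.7: (0,0) -> (5.7,0) [heading=0, draw]
LT 180: heading 0 -> 180
FD 4.9: (5.7,0) -> (0.8,0) [heading=180, draw]
FD 5.4: (0.8,0) -> (-4.6,0) [heading=180, draw]
RT 202: heading 180 -> 338
FD 8.1: (-4.6,0) -> (2.91,-3.034) [heading=338, draw]
LT 90: heading 338 -> 68
Final: pos=(2.91,-3.034), heading=68, 4 segment(s) drawn

Answer: 2.91 -3.034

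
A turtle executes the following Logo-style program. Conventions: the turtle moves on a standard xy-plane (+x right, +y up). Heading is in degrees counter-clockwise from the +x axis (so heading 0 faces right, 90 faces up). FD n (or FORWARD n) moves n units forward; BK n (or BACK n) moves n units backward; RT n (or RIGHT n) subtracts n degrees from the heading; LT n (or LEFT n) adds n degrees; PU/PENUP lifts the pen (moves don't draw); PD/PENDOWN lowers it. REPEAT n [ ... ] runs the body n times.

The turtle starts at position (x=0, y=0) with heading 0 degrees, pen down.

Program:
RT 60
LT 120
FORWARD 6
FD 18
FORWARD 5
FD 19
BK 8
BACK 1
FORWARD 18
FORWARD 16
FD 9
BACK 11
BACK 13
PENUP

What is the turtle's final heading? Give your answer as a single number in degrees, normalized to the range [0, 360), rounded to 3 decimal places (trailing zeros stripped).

Answer: 60

Derivation:
Executing turtle program step by step:
Start: pos=(0,0), heading=0, pen down
RT 60: heading 0 -> 300
LT 120: heading 300 -> 60
FD 6: (0,0) -> (3,5.196) [heading=60, draw]
FD 18: (3,5.196) -> (12,20.785) [heading=60, draw]
FD 5: (12,20.785) -> (14.5,25.115) [heading=60, draw]
FD 19: (14.5,25.115) -> (24,41.569) [heading=60, draw]
BK 8: (24,41.569) -> (20,34.641) [heading=60, draw]
BK 1: (20,34.641) -> (19.5,33.775) [heading=60, draw]
FD 18: (19.5,33.775) -> (28.5,49.363) [heading=60, draw]
FD 16: (28.5,49.363) -> (36.5,63.22) [heading=60, draw]
FD 9: (36.5,63.22) -> (41,71.014) [heading=60, draw]
BK 11: (41,71.014) -> (35.5,61.488) [heading=60, draw]
BK 13: (35.5,61.488) -> (29,50.229) [heading=60, draw]
PU: pen up
Final: pos=(29,50.229), heading=60, 11 segment(s) drawn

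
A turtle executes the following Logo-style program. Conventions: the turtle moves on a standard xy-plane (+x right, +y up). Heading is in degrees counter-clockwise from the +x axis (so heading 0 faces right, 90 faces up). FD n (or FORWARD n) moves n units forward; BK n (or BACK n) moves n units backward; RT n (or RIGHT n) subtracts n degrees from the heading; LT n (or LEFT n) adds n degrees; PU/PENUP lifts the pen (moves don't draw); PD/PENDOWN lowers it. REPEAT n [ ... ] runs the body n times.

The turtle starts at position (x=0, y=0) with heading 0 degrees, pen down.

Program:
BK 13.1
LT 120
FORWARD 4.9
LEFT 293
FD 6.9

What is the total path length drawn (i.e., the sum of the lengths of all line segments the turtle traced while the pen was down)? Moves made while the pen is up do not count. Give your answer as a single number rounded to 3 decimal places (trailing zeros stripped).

Answer: 24.9

Derivation:
Executing turtle program step by step:
Start: pos=(0,0), heading=0, pen down
BK 13.1: (0,0) -> (-13.1,0) [heading=0, draw]
LT 120: heading 0 -> 120
FD 4.9: (-13.1,0) -> (-15.55,4.244) [heading=120, draw]
LT 293: heading 120 -> 53
FD 6.9: (-15.55,4.244) -> (-11.397,9.754) [heading=53, draw]
Final: pos=(-11.397,9.754), heading=53, 3 segment(s) drawn

Segment lengths:
  seg 1: (0,0) -> (-13.1,0), length = 13.1
  seg 2: (-13.1,0) -> (-15.55,4.244), length = 4.9
  seg 3: (-15.55,4.244) -> (-11.397,9.754), length = 6.9
Total = 24.9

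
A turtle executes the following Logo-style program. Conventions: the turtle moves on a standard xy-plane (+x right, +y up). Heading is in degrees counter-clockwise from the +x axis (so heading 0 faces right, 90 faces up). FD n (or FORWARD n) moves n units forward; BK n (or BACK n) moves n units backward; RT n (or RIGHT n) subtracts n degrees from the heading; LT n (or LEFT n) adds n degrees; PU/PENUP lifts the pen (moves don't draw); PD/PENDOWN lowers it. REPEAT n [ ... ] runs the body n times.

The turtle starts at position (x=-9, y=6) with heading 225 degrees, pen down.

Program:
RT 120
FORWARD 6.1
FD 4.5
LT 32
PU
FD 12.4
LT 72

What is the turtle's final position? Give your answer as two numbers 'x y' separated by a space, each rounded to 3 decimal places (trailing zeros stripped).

Answer: -20.812 24.696

Derivation:
Executing turtle program step by step:
Start: pos=(-9,6), heading=225, pen down
RT 120: heading 225 -> 105
FD 6.1: (-9,6) -> (-10.579,11.892) [heading=105, draw]
FD 4.5: (-10.579,11.892) -> (-11.743,16.239) [heading=105, draw]
LT 32: heading 105 -> 137
PU: pen up
FD 12.4: (-11.743,16.239) -> (-20.812,24.696) [heading=137, move]
LT 72: heading 137 -> 209
Final: pos=(-20.812,24.696), heading=209, 2 segment(s) drawn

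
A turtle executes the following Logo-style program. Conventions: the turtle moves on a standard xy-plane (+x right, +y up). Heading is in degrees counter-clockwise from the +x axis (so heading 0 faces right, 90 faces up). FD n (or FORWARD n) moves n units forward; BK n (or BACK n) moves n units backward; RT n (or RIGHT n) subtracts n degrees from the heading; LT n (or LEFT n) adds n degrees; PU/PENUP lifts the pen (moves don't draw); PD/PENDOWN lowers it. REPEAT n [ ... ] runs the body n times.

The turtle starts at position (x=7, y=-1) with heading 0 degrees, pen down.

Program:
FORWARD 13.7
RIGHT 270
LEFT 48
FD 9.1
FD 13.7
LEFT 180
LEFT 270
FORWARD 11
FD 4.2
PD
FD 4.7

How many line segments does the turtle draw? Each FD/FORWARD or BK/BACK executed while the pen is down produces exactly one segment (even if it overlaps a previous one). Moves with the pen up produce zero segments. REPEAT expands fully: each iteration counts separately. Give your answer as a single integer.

Executing turtle program step by step:
Start: pos=(7,-1), heading=0, pen down
FD 13.7: (7,-1) -> (20.7,-1) [heading=0, draw]
RT 270: heading 0 -> 90
LT 48: heading 90 -> 138
FD 9.1: (20.7,-1) -> (13.937,5.089) [heading=138, draw]
FD 13.7: (13.937,5.089) -> (3.756,14.256) [heading=138, draw]
LT 180: heading 138 -> 318
LT 270: heading 318 -> 228
FD 11: (3.756,14.256) -> (-3.604,6.082) [heading=228, draw]
FD 4.2: (-3.604,6.082) -> (-6.414,2.96) [heading=228, draw]
PD: pen down
FD 4.7: (-6.414,2.96) -> (-9.559,-0.532) [heading=228, draw]
Final: pos=(-9.559,-0.532), heading=228, 6 segment(s) drawn
Segments drawn: 6

Answer: 6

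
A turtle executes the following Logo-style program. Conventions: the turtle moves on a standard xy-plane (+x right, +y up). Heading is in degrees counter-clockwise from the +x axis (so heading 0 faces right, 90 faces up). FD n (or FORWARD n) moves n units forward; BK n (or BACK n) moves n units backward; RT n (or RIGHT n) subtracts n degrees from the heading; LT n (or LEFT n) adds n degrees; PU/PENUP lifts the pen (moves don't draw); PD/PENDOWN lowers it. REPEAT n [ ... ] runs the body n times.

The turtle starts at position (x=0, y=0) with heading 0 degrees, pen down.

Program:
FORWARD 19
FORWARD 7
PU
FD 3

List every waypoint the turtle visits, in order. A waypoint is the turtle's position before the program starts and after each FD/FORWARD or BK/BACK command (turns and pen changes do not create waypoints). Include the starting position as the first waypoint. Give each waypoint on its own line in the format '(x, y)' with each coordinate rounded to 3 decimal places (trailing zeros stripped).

Executing turtle program step by step:
Start: pos=(0,0), heading=0, pen down
FD 19: (0,0) -> (19,0) [heading=0, draw]
FD 7: (19,0) -> (26,0) [heading=0, draw]
PU: pen up
FD 3: (26,0) -> (29,0) [heading=0, move]
Final: pos=(29,0), heading=0, 2 segment(s) drawn
Waypoints (4 total):
(0, 0)
(19, 0)
(26, 0)
(29, 0)

Answer: (0, 0)
(19, 0)
(26, 0)
(29, 0)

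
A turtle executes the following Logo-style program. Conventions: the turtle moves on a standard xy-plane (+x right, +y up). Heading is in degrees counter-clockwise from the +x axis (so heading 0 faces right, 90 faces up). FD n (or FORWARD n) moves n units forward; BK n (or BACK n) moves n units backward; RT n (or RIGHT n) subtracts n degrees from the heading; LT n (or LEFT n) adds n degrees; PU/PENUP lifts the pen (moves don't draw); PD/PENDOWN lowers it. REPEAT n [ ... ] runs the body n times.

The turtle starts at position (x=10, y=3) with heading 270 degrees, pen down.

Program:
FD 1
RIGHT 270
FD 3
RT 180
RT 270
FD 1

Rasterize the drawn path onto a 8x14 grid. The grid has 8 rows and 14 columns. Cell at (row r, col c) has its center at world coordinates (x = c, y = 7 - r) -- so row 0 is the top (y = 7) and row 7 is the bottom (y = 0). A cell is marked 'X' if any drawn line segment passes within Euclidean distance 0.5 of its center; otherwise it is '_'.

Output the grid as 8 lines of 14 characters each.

Answer: ______________
______________
______________
______________
__________X___
__________XXXX
_____________X
______________

Derivation:
Segment 0: (10,3) -> (10,2)
Segment 1: (10,2) -> (13,2)
Segment 2: (13,2) -> (13,1)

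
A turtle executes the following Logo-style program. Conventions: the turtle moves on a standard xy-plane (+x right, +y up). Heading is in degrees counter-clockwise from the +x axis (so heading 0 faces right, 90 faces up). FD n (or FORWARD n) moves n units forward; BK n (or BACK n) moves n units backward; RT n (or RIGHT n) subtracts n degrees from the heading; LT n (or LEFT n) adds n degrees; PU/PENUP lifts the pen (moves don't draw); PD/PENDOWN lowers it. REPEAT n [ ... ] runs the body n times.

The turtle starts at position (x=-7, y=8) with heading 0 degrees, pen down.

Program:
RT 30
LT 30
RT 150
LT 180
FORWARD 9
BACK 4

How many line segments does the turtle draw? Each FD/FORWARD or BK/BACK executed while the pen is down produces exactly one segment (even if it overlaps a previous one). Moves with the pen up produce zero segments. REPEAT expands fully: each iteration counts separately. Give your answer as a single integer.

Executing turtle program step by step:
Start: pos=(-7,8), heading=0, pen down
RT 30: heading 0 -> 330
LT 30: heading 330 -> 0
RT 150: heading 0 -> 210
LT 180: heading 210 -> 30
FD 9: (-7,8) -> (0.794,12.5) [heading=30, draw]
BK 4: (0.794,12.5) -> (-2.67,10.5) [heading=30, draw]
Final: pos=(-2.67,10.5), heading=30, 2 segment(s) drawn
Segments drawn: 2

Answer: 2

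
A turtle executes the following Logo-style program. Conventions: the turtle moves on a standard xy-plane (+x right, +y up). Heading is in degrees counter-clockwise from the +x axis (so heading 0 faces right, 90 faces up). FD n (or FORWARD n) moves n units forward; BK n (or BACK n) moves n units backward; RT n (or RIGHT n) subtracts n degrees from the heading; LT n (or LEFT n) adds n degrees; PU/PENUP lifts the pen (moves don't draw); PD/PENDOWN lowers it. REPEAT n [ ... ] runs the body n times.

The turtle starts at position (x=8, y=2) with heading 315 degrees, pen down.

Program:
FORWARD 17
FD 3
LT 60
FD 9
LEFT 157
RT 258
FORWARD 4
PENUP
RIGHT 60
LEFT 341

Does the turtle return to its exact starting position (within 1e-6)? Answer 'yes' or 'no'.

Answer: no

Derivation:
Executing turtle program step by step:
Start: pos=(8,2), heading=315, pen down
FD 17: (8,2) -> (20.021,-10.021) [heading=315, draw]
FD 3: (20.021,-10.021) -> (22.142,-12.142) [heading=315, draw]
LT 60: heading 315 -> 15
FD 9: (22.142,-12.142) -> (30.835,-9.813) [heading=15, draw]
LT 157: heading 15 -> 172
RT 258: heading 172 -> 274
FD 4: (30.835,-9.813) -> (31.114,-13.803) [heading=274, draw]
PU: pen up
RT 60: heading 274 -> 214
LT 341: heading 214 -> 195
Final: pos=(31.114,-13.803), heading=195, 4 segment(s) drawn

Start position: (8, 2)
Final position: (31.114, -13.803)
Distance = 28; >= 1e-6 -> NOT closed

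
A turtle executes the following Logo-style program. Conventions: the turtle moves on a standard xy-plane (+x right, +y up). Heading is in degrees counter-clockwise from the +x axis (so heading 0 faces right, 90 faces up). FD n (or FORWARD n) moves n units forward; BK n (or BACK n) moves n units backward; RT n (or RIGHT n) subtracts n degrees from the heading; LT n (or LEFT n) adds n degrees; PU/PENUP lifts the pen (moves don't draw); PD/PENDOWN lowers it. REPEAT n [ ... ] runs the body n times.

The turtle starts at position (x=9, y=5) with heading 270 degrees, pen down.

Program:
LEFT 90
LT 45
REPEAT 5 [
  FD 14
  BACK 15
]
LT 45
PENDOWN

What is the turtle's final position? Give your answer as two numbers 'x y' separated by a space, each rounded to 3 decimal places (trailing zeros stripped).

Answer: 5.464 1.464

Derivation:
Executing turtle program step by step:
Start: pos=(9,5), heading=270, pen down
LT 90: heading 270 -> 0
LT 45: heading 0 -> 45
REPEAT 5 [
  -- iteration 1/5 --
  FD 14: (9,5) -> (18.899,14.899) [heading=45, draw]
  BK 15: (18.899,14.899) -> (8.293,4.293) [heading=45, draw]
  -- iteration 2/5 --
  FD 14: (8.293,4.293) -> (18.192,14.192) [heading=45, draw]
  BK 15: (18.192,14.192) -> (7.586,3.586) [heading=45, draw]
  -- iteration 3/5 --
  FD 14: (7.586,3.586) -> (17.485,13.485) [heading=45, draw]
  BK 15: (17.485,13.485) -> (6.879,2.879) [heading=45, draw]
  -- iteration 4/5 --
  FD 14: (6.879,2.879) -> (16.778,12.778) [heading=45, draw]
  BK 15: (16.778,12.778) -> (6.172,2.172) [heading=45, draw]
  -- iteration 5/5 --
  FD 14: (6.172,2.172) -> (16.071,12.071) [heading=45, draw]
  BK 15: (16.071,12.071) -> (5.464,1.464) [heading=45, draw]
]
LT 45: heading 45 -> 90
PD: pen down
Final: pos=(5.464,1.464), heading=90, 10 segment(s) drawn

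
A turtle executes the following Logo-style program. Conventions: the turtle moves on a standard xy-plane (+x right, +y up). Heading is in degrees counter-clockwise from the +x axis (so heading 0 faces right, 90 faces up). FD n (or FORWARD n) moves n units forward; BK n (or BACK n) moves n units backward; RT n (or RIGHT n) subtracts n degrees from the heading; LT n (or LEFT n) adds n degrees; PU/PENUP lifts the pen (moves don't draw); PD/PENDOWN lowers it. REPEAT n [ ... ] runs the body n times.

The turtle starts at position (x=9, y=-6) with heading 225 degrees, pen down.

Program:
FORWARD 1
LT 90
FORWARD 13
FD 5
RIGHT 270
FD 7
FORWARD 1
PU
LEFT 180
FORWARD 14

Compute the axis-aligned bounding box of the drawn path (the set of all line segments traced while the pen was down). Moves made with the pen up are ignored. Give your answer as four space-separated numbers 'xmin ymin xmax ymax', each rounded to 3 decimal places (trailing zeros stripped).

Executing turtle program step by step:
Start: pos=(9,-6), heading=225, pen down
FD 1: (9,-6) -> (8.293,-6.707) [heading=225, draw]
LT 90: heading 225 -> 315
FD 13: (8.293,-6.707) -> (17.485,-15.899) [heading=315, draw]
FD 5: (17.485,-15.899) -> (21.021,-19.435) [heading=315, draw]
RT 270: heading 315 -> 45
FD 7: (21.021,-19.435) -> (25.971,-14.485) [heading=45, draw]
FD 1: (25.971,-14.485) -> (26.678,-13.778) [heading=45, draw]
PU: pen up
LT 180: heading 45 -> 225
FD 14: (26.678,-13.778) -> (16.778,-23.678) [heading=225, move]
Final: pos=(16.778,-23.678), heading=225, 5 segment(s) drawn

Segment endpoints: x in {8.293, 9, 17.485, 21.021, 25.971, 26.678}, y in {-19.435, -15.899, -14.485, -13.778, -6.707, -6}
xmin=8.293, ymin=-19.435, xmax=26.678, ymax=-6

Answer: 8.293 -19.435 26.678 -6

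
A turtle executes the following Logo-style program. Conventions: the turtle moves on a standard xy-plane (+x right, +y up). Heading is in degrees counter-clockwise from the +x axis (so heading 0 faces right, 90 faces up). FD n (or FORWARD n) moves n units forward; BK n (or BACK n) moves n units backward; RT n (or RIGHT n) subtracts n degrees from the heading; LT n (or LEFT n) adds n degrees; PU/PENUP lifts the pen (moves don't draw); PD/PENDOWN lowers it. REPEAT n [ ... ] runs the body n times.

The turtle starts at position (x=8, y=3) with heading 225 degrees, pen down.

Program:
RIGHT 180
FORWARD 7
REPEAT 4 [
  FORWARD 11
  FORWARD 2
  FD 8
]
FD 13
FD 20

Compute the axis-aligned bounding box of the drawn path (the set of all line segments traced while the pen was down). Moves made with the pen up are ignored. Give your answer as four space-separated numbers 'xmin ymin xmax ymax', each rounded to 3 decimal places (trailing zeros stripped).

Answer: 8 3 95.681 90.681

Derivation:
Executing turtle program step by step:
Start: pos=(8,3), heading=225, pen down
RT 180: heading 225 -> 45
FD 7: (8,3) -> (12.95,7.95) [heading=45, draw]
REPEAT 4 [
  -- iteration 1/4 --
  FD 11: (12.95,7.95) -> (20.728,15.728) [heading=45, draw]
  FD 2: (20.728,15.728) -> (22.142,17.142) [heading=45, draw]
  FD 8: (22.142,17.142) -> (27.799,22.799) [heading=45, draw]
  -- iteration 2/4 --
  FD 11: (27.799,22.799) -> (35.577,30.577) [heading=45, draw]
  FD 2: (35.577,30.577) -> (36.991,31.991) [heading=45, draw]
  FD 8: (36.991,31.991) -> (42.648,37.648) [heading=45, draw]
  -- iteration 3/4 --
  FD 11: (42.648,37.648) -> (50.426,45.426) [heading=45, draw]
  FD 2: (50.426,45.426) -> (51.841,46.841) [heading=45, draw]
  FD 8: (51.841,46.841) -> (57.497,52.497) [heading=45, draw]
  -- iteration 4/4 --
  FD 11: (57.497,52.497) -> (65.276,60.276) [heading=45, draw]
  FD 2: (65.276,60.276) -> (66.69,61.69) [heading=45, draw]
  FD 8: (66.69,61.69) -> (72.347,67.347) [heading=45, draw]
]
FD 13: (72.347,67.347) -> (81.539,76.539) [heading=45, draw]
FD 20: (81.539,76.539) -> (95.681,90.681) [heading=45, draw]
Final: pos=(95.681,90.681), heading=45, 15 segment(s) drawn

Segment endpoints: x in {8, 12.95, 20.728, 22.142, 27.799, 35.577, 36.991, 42.648, 50.426, 51.841, 57.497, 65.276, 66.69, 72.347, 81.539, 95.681}, y in {3, 7.95, 15.728, 17.142, 22.799, 30.577, 31.991, 37.648, 45.426, 46.841, 52.497, 60.276, 61.69, 67.347, 76.539, 90.681}
xmin=8, ymin=3, xmax=95.681, ymax=90.681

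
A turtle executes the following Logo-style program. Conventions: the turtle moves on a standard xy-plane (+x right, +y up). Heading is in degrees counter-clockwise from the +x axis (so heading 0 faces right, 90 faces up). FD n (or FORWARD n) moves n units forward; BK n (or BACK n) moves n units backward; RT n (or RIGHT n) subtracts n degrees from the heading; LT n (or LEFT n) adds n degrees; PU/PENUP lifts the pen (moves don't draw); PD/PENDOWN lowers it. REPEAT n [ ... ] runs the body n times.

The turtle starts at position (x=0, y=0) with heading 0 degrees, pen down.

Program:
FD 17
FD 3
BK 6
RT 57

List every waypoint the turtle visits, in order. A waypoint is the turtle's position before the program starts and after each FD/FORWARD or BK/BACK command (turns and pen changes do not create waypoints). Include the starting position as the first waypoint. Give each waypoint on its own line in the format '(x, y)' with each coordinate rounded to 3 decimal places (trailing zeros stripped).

Executing turtle program step by step:
Start: pos=(0,0), heading=0, pen down
FD 17: (0,0) -> (17,0) [heading=0, draw]
FD 3: (17,0) -> (20,0) [heading=0, draw]
BK 6: (20,0) -> (14,0) [heading=0, draw]
RT 57: heading 0 -> 303
Final: pos=(14,0), heading=303, 3 segment(s) drawn
Waypoints (4 total):
(0, 0)
(17, 0)
(20, 0)
(14, 0)

Answer: (0, 0)
(17, 0)
(20, 0)
(14, 0)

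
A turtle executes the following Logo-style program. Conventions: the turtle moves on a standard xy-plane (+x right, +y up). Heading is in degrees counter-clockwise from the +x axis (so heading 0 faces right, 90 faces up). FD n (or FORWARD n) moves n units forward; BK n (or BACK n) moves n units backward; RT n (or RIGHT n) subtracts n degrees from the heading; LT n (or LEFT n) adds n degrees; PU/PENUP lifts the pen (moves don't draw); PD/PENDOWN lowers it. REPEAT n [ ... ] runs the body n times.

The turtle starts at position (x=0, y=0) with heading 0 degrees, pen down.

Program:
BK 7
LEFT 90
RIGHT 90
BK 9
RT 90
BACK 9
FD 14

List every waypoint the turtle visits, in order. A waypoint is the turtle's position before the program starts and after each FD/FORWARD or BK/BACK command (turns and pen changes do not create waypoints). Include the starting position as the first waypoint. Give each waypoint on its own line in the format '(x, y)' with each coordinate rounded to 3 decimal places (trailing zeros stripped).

Executing turtle program step by step:
Start: pos=(0,0), heading=0, pen down
BK 7: (0,0) -> (-7,0) [heading=0, draw]
LT 90: heading 0 -> 90
RT 90: heading 90 -> 0
BK 9: (-7,0) -> (-16,0) [heading=0, draw]
RT 90: heading 0 -> 270
BK 9: (-16,0) -> (-16,9) [heading=270, draw]
FD 14: (-16,9) -> (-16,-5) [heading=270, draw]
Final: pos=(-16,-5), heading=270, 4 segment(s) drawn
Waypoints (5 total):
(0, 0)
(-7, 0)
(-16, 0)
(-16, 9)
(-16, -5)

Answer: (0, 0)
(-7, 0)
(-16, 0)
(-16, 9)
(-16, -5)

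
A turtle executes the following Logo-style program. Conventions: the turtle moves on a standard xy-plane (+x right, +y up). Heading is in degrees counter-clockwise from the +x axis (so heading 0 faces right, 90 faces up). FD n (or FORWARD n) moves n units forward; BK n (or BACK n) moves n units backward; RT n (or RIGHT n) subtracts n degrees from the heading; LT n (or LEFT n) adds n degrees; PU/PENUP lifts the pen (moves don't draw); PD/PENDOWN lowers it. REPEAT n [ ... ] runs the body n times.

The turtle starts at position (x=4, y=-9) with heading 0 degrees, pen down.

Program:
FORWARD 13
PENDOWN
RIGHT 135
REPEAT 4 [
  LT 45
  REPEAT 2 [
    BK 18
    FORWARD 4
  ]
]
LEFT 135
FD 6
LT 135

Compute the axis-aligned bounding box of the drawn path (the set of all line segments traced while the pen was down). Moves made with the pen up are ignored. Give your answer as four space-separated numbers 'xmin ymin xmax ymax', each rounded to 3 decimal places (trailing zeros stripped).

Executing turtle program step by step:
Start: pos=(4,-9), heading=0, pen down
FD 13: (4,-9) -> (17,-9) [heading=0, draw]
PD: pen down
RT 135: heading 0 -> 225
REPEAT 4 [
  -- iteration 1/4 --
  LT 45: heading 225 -> 270
  REPEAT 2 [
    -- iteration 1/2 --
    BK 18: (17,-9) -> (17,9) [heading=270, draw]
    FD 4: (17,9) -> (17,5) [heading=270, draw]
    -- iteration 2/2 --
    BK 18: (17,5) -> (17,23) [heading=270, draw]
    FD 4: (17,23) -> (17,19) [heading=270, draw]
  ]
  -- iteration 2/4 --
  LT 45: heading 270 -> 315
  REPEAT 2 [
    -- iteration 1/2 --
    BK 18: (17,19) -> (4.272,31.728) [heading=315, draw]
    FD 4: (4.272,31.728) -> (7.101,28.899) [heading=315, draw]
    -- iteration 2/2 --
    BK 18: (7.101,28.899) -> (-5.627,41.627) [heading=315, draw]
    FD 4: (-5.627,41.627) -> (-2.799,38.799) [heading=315, draw]
  ]
  -- iteration 3/4 --
  LT 45: heading 315 -> 0
  REPEAT 2 [
    -- iteration 1/2 --
    BK 18: (-2.799,38.799) -> (-20.799,38.799) [heading=0, draw]
    FD 4: (-20.799,38.799) -> (-16.799,38.799) [heading=0, draw]
    -- iteration 2/2 --
    BK 18: (-16.799,38.799) -> (-34.799,38.799) [heading=0, draw]
    FD 4: (-34.799,38.799) -> (-30.799,38.799) [heading=0, draw]
  ]
  -- iteration 4/4 --
  LT 45: heading 0 -> 45
  REPEAT 2 [
    -- iteration 1/2 --
    BK 18: (-30.799,38.799) -> (-43.527,26.071) [heading=45, draw]
    FD 4: (-43.527,26.071) -> (-40.698,28.899) [heading=45, draw]
    -- iteration 2/2 --
    BK 18: (-40.698,28.899) -> (-53.426,16.172) [heading=45, draw]
    FD 4: (-53.426,16.172) -> (-50.598,19) [heading=45, draw]
  ]
]
LT 135: heading 45 -> 180
FD 6: (-50.598,19) -> (-56.598,19) [heading=180, draw]
LT 135: heading 180 -> 315
Final: pos=(-56.598,19), heading=315, 18 segment(s) drawn

Segment endpoints: x in {-56.598, -53.426, -50.598, -43.527, -40.698, -34.799, -30.799, -20.799, -16.799, -5.627, -2.799, 4, 4.272, 7.101, 17}, y in {-9, 5, 9, 16.172, 19, 19, 23, 26.071, 28.899, 28.899, 31.728, 38.799, 41.627}
xmin=-56.598, ymin=-9, xmax=17, ymax=41.627

Answer: -56.598 -9 17 41.627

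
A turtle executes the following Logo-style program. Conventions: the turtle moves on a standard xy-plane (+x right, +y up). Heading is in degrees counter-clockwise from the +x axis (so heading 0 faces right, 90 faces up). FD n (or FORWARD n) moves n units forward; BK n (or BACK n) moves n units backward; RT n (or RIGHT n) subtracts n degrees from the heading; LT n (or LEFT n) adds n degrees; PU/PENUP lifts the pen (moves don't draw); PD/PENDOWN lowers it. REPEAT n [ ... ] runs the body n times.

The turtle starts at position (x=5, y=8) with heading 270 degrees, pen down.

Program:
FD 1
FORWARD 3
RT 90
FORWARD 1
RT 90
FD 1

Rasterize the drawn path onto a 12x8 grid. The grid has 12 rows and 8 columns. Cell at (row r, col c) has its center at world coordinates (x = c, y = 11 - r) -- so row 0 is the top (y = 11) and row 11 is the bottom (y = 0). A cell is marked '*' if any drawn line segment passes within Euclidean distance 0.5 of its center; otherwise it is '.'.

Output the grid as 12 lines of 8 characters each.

Segment 0: (5,8) -> (5,7)
Segment 1: (5,7) -> (5,4)
Segment 2: (5,4) -> (4,4)
Segment 3: (4,4) -> (4,5)

Answer: ........
........
........
.....*..
.....*..
.....*..
....**..
....**..
........
........
........
........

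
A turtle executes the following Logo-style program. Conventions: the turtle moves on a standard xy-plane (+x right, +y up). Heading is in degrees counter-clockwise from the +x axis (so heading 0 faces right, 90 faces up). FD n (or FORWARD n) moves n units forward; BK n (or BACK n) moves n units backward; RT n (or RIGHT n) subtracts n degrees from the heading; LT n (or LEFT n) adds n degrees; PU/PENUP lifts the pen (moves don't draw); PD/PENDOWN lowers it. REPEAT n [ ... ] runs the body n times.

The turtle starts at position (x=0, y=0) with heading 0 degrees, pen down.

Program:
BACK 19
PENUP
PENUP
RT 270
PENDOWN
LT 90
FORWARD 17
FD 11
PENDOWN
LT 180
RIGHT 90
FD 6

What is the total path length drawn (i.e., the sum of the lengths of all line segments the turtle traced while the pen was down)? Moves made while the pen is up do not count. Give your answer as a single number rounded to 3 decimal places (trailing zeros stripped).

Executing turtle program step by step:
Start: pos=(0,0), heading=0, pen down
BK 19: (0,0) -> (-19,0) [heading=0, draw]
PU: pen up
PU: pen up
RT 270: heading 0 -> 90
PD: pen down
LT 90: heading 90 -> 180
FD 17: (-19,0) -> (-36,0) [heading=180, draw]
FD 11: (-36,0) -> (-47,0) [heading=180, draw]
PD: pen down
LT 180: heading 180 -> 0
RT 90: heading 0 -> 270
FD 6: (-47,0) -> (-47,-6) [heading=270, draw]
Final: pos=(-47,-6), heading=270, 4 segment(s) drawn

Segment lengths:
  seg 1: (0,0) -> (-19,0), length = 19
  seg 2: (-19,0) -> (-36,0), length = 17
  seg 3: (-36,0) -> (-47,0), length = 11
  seg 4: (-47,0) -> (-47,-6), length = 6
Total = 53

Answer: 53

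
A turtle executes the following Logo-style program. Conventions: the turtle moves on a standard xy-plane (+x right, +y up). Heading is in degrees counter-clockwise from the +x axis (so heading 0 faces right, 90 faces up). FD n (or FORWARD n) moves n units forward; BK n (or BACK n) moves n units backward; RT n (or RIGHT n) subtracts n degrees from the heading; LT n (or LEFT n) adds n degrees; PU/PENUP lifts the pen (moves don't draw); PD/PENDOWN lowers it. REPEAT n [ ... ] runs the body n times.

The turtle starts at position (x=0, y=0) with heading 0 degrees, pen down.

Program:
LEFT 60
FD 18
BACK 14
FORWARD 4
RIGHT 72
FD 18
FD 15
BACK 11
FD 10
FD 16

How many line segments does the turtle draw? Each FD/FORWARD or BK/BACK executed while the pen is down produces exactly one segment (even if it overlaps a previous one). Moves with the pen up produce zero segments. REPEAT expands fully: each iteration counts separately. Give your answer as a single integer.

Executing turtle program step by step:
Start: pos=(0,0), heading=0, pen down
LT 60: heading 0 -> 60
FD 18: (0,0) -> (9,15.588) [heading=60, draw]
BK 14: (9,15.588) -> (2,3.464) [heading=60, draw]
FD 4: (2,3.464) -> (4,6.928) [heading=60, draw]
RT 72: heading 60 -> 348
FD 18: (4,6.928) -> (21.607,3.186) [heading=348, draw]
FD 15: (21.607,3.186) -> (36.279,0.067) [heading=348, draw]
BK 11: (36.279,0.067) -> (25.519,2.354) [heading=348, draw]
FD 10: (25.519,2.354) -> (35.301,0.275) [heading=348, draw]
FD 16: (35.301,0.275) -> (50.951,-3.052) [heading=348, draw]
Final: pos=(50.951,-3.052), heading=348, 8 segment(s) drawn
Segments drawn: 8

Answer: 8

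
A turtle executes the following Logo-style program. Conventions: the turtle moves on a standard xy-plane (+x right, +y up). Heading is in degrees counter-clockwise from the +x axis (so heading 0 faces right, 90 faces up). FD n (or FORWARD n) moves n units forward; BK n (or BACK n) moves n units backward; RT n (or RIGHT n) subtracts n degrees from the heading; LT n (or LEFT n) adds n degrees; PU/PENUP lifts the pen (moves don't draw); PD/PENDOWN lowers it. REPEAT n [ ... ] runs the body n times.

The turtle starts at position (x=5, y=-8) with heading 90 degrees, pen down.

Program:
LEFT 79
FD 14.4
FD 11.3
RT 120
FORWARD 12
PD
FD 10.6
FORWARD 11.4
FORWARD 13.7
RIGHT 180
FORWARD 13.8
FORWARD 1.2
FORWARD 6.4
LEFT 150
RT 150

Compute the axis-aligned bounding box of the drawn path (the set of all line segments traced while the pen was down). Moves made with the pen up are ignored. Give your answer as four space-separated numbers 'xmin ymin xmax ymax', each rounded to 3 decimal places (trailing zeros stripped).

Answer: -20.228 -8 11.066 32.903

Derivation:
Executing turtle program step by step:
Start: pos=(5,-8), heading=90, pen down
LT 79: heading 90 -> 169
FD 14.4: (5,-8) -> (-9.135,-5.252) [heading=169, draw]
FD 11.3: (-9.135,-5.252) -> (-20.228,-3.096) [heading=169, draw]
RT 120: heading 169 -> 49
FD 12: (-20.228,-3.096) -> (-12.355,5.96) [heading=49, draw]
PD: pen down
FD 10.6: (-12.355,5.96) -> (-5.401,13.96) [heading=49, draw]
FD 11.4: (-5.401,13.96) -> (2.078,22.564) [heading=49, draw]
FD 13.7: (2.078,22.564) -> (11.066,32.903) [heading=49, draw]
RT 180: heading 49 -> 229
FD 13.8: (11.066,32.903) -> (2.013,22.488) [heading=229, draw]
FD 1.2: (2.013,22.488) -> (1.225,21.583) [heading=229, draw]
FD 6.4: (1.225,21.583) -> (-2.973,16.753) [heading=229, draw]
LT 150: heading 229 -> 19
RT 150: heading 19 -> 229
Final: pos=(-2.973,16.753), heading=229, 9 segment(s) drawn

Segment endpoints: x in {-20.228, -12.355, -9.135, -5.401, -2.973, 1.225, 2.013, 2.078, 5, 11.066}, y in {-8, -5.252, -3.096, 5.96, 13.96, 16.753, 21.583, 22.488, 22.564, 32.903}
xmin=-20.228, ymin=-8, xmax=11.066, ymax=32.903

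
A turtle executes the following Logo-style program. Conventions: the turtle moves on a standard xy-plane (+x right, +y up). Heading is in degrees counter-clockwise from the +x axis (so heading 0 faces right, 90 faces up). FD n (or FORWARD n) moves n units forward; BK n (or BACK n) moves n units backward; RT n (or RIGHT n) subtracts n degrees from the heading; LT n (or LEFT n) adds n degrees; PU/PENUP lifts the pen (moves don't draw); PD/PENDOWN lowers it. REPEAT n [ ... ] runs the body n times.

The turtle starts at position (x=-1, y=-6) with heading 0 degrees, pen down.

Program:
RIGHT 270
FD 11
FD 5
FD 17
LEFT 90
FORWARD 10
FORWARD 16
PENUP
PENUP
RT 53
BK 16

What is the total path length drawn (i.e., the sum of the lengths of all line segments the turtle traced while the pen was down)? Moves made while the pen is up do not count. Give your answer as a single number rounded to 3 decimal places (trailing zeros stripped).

Answer: 59

Derivation:
Executing turtle program step by step:
Start: pos=(-1,-6), heading=0, pen down
RT 270: heading 0 -> 90
FD 11: (-1,-6) -> (-1,5) [heading=90, draw]
FD 5: (-1,5) -> (-1,10) [heading=90, draw]
FD 17: (-1,10) -> (-1,27) [heading=90, draw]
LT 90: heading 90 -> 180
FD 10: (-1,27) -> (-11,27) [heading=180, draw]
FD 16: (-11,27) -> (-27,27) [heading=180, draw]
PU: pen up
PU: pen up
RT 53: heading 180 -> 127
BK 16: (-27,27) -> (-17.371,14.222) [heading=127, move]
Final: pos=(-17.371,14.222), heading=127, 5 segment(s) drawn

Segment lengths:
  seg 1: (-1,-6) -> (-1,5), length = 11
  seg 2: (-1,5) -> (-1,10), length = 5
  seg 3: (-1,10) -> (-1,27), length = 17
  seg 4: (-1,27) -> (-11,27), length = 10
  seg 5: (-11,27) -> (-27,27), length = 16
Total = 59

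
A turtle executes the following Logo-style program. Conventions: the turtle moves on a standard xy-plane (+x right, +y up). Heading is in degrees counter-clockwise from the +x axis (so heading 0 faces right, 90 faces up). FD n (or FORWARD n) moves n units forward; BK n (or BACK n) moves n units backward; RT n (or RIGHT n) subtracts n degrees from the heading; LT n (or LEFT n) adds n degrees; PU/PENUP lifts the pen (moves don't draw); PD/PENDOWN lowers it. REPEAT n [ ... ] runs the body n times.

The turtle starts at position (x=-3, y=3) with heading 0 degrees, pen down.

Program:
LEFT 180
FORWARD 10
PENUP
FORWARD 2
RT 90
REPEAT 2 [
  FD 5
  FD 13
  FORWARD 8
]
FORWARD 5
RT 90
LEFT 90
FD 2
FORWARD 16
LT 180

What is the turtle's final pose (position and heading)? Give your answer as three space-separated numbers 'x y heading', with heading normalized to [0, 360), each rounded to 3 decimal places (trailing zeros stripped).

Executing turtle program step by step:
Start: pos=(-3,3), heading=0, pen down
LT 180: heading 0 -> 180
FD 10: (-3,3) -> (-13,3) [heading=180, draw]
PU: pen up
FD 2: (-13,3) -> (-15,3) [heading=180, move]
RT 90: heading 180 -> 90
REPEAT 2 [
  -- iteration 1/2 --
  FD 5: (-15,3) -> (-15,8) [heading=90, move]
  FD 13: (-15,8) -> (-15,21) [heading=90, move]
  FD 8: (-15,21) -> (-15,29) [heading=90, move]
  -- iteration 2/2 --
  FD 5: (-15,29) -> (-15,34) [heading=90, move]
  FD 13: (-15,34) -> (-15,47) [heading=90, move]
  FD 8: (-15,47) -> (-15,55) [heading=90, move]
]
FD 5: (-15,55) -> (-15,60) [heading=90, move]
RT 90: heading 90 -> 0
LT 90: heading 0 -> 90
FD 2: (-15,60) -> (-15,62) [heading=90, move]
FD 16: (-15,62) -> (-15,78) [heading=90, move]
LT 180: heading 90 -> 270
Final: pos=(-15,78), heading=270, 1 segment(s) drawn

Answer: -15 78 270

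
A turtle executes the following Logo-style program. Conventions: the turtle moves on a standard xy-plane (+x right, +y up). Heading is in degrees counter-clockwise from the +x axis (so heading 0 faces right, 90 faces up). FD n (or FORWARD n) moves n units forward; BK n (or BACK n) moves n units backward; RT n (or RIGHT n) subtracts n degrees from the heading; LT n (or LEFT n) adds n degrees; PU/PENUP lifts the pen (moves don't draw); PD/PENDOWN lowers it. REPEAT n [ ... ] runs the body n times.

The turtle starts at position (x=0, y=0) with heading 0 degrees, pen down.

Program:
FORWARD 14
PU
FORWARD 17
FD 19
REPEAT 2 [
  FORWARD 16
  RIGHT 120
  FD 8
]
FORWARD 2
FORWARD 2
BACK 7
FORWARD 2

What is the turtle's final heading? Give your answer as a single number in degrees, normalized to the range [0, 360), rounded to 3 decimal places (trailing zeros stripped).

Answer: 120

Derivation:
Executing turtle program step by step:
Start: pos=(0,0), heading=0, pen down
FD 14: (0,0) -> (14,0) [heading=0, draw]
PU: pen up
FD 17: (14,0) -> (31,0) [heading=0, move]
FD 19: (31,0) -> (50,0) [heading=0, move]
REPEAT 2 [
  -- iteration 1/2 --
  FD 16: (50,0) -> (66,0) [heading=0, move]
  RT 120: heading 0 -> 240
  FD 8: (66,0) -> (62,-6.928) [heading=240, move]
  -- iteration 2/2 --
  FD 16: (62,-6.928) -> (54,-20.785) [heading=240, move]
  RT 120: heading 240 -> 120
  FD 8: (54,-20.785) -> (50,-13.856) [heading=120, move]
]
FD 2: (50,-13.856) -> (49,-12.124) [heading=120, move]
FD 2: (49,-12.124) -> (48,-10.392) [heading=120, move]
BK 7: (48,-10.392) -> (51.5,-16.454) [heading=120, move]
FD 2: (51.5,-16.454) -> (50.5,-14.722) [heading=120, move]
Final: pos=(50.5,-14.722), heading=120, 1 segment(s) drawn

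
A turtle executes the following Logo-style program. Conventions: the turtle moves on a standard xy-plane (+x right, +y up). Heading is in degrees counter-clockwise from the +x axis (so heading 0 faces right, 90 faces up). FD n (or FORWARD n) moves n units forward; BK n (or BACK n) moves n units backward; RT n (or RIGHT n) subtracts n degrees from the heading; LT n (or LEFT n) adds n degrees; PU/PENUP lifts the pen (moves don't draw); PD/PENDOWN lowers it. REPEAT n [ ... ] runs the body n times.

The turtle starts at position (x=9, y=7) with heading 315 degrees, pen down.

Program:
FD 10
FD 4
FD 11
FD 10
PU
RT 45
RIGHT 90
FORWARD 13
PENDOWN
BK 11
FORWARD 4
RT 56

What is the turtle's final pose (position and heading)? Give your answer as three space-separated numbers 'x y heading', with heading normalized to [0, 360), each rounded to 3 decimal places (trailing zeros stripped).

Executing turtle program step by step:
Start: pos=(9,7), heading=315, pen down
FD 10: (9,7) -> (16.071,-0.071) [heading=315, draw]
FD 4: (16.071,-0.071) -> (18.899,-2.899) [heading=315, draw]
FD 11: (18.899,-2.899) -> (26.678,-10.678) [heading=315, draw]
FD 10: (26.678,-10.678) -> (33.749,-17.749) [heading=315, draw]
PU: pen up
RT 45: heading 315 -> 270
RT 90: heading 270 -> 180
FD 13: (33.749,-17.749) -> (20.749,-17.749) [heading=180, move]
PD: pen down
BK 11: (20.749,-17.749) -> (31.749,-17.749) [heading=180, draw]
FD 4: (31.749,-17.749) -> (27.749,-17.749) [heading=180, draw]
RT 56: heading 180 -> 124
Final: pos=(27.749,-17.749), heading=124, 6 segment(s) drawn

Answer: 27.749 -17.749 124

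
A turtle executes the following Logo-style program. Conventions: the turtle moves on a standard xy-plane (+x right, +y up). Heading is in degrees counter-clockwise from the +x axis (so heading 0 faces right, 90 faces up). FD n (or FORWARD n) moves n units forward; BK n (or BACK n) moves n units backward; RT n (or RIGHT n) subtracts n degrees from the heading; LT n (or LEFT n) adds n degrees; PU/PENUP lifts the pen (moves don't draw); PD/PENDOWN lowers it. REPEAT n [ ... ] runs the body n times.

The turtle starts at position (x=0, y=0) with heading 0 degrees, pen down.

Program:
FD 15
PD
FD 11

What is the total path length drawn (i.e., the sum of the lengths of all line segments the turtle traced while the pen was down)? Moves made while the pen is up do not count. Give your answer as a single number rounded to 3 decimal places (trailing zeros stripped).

Answer: 26

Derivation:
Executing turtle program step by step:
Start: pos=(0,0), heading=0, pen down
FD 15: (0,0) -> (15,0) [heading=0, draw]
PD: pen down
FD 11: (15,0) -> (26,0) [heading=0, draw]
Final: pos=(26,0), heading=0, 2 segment(s) drawn

Segment lengths:
  seg 1: (0,0) -> (15,0), length = 15
  seg 2: (15,0) -> (26,0), length = 11
Total = 26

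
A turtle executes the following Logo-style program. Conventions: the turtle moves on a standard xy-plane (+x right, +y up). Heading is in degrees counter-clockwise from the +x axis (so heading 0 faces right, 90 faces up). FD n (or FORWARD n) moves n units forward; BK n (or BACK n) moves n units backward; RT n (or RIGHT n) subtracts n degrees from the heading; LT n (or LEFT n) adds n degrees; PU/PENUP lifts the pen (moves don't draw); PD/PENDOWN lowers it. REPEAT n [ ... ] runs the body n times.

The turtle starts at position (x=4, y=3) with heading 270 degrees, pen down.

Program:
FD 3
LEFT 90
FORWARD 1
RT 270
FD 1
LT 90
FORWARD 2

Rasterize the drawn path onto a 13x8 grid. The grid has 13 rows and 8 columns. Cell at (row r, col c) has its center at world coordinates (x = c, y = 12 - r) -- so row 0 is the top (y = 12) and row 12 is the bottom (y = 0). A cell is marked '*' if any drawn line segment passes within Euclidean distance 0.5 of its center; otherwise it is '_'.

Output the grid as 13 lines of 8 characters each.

Answer: ________
________
________
________
________
________
________
________
________
____*___
____*___
___***__
____**__

Derivation:
Segment 0: (4,3) -> (4,0)
Segment 1: (4,0) -> (5,-0)
Segment 2: (5,-0) -> (5,1)
Segment 3: (5,1) -> (3,1)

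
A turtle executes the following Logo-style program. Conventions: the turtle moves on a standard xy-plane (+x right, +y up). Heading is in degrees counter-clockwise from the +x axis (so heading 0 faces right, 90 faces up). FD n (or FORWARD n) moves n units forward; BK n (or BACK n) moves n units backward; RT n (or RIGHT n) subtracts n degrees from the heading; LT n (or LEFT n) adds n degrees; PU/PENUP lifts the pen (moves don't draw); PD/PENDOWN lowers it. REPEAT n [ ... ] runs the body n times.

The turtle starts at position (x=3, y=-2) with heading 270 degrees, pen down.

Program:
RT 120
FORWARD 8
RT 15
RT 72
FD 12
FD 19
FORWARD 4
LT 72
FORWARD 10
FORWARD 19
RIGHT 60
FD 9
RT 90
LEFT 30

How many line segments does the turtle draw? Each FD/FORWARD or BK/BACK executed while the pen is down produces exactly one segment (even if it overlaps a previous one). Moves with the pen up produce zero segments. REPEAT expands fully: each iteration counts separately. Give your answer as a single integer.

Executing turtle program step by step:
Start: pos=(3,-2), heading=270, pen down
RT 120: heading 270 -> 150
FD 8: (3,-2) -> (-3.928,2) [heading=150, draw]
RT 15: heading 150 -> 135
RT 72: heading 135 -> 63
FD 12: (-3.928,2) -> (1.52,12.692) [heading=63, draw]
FD 19: (1.52,12.692) -> (10.146,29.621) [heading=63, draw]
FD 4: (10.146,29.621) -> (11.961,33.185) [heading=63, draw]
LT 72: heading 63 -> 135
FD 10: (11.961,33.185) -> (4.89,40.256) [heading=135, draw]
FD 19: (4.89,40.256) -> (-8.545,53.691) [heading=135, draw]
RT 60: heading 135 -> 75
FD 9: (-8.545,53.691) -> (-6.215,62.385) [heading=75, draw]
RT 90: heading 75 -> 345
LT 30: heading 345 -> 15
Final: pos=(-6.215,62.385), heading=15, 7 segment(s) drawn
Segments drawn: 7

Answer: 7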